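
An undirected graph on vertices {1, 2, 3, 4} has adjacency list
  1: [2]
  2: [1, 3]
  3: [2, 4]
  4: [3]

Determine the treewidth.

1

A width-1 tree decomposition is:
Bags: B1 = {1, 2}  B2 = {2, 3}  B3 = {3, 4}
Tree: B1–B2, B2–B3
Each bag holds 2 vertices, so the decomposition has width 1, which upper-bounds the treewidth. Any graph with an edge has treewidth ≥ 1, and G has the edge 1–2. Therefore the treewidth is 1.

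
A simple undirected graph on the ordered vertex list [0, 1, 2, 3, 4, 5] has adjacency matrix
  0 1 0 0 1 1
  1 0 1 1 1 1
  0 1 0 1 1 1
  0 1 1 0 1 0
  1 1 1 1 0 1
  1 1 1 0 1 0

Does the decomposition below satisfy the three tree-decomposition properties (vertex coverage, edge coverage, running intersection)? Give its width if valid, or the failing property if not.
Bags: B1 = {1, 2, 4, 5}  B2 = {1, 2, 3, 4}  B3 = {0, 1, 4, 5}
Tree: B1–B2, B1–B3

Checking the three conditions: (i) the bags cover all of {0, 1, 2, 3, 4, 5}; (ii) for each edge, some bag contains both endpoints; (iii) the bags containing any fixed vertex form a subtree. All hold, so the decomposition is valid with width 4 − 1 = 3.

Yes; width 3.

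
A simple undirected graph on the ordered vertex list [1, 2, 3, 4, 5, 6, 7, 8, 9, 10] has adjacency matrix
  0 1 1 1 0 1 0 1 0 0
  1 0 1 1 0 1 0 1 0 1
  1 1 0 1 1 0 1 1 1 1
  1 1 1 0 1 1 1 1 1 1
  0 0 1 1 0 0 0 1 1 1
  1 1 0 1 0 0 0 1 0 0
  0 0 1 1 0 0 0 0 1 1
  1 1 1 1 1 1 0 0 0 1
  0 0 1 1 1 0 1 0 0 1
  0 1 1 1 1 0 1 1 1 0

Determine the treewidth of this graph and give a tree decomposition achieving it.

Every bag has size at most 5, so the width is 5 − 1 = 4 and tw(G) ≤ 4. On the other hand G contains the 5-clique {1, 2, 3, 4, 8}. A clique must lie in a single bag of any decomposition, so no decomposition can have width below 4. Combining the bounds, tw(G) = 4.

Treewidth 4.
Bags: B1 = {3, 4, 5, 8, 10}  B2 = {2, 3, 4, 8, 10}  B3 = {3, 4, 5, 9, 10}  B4 = {1, 2, 3, 4, 8}  B5 = {3, 4, 7, 9, 10}  B6 = {1, 2, 4, 6, 8}
Tree: B1–B2, B1–B3, B2–B4, B3–B5, B4–B6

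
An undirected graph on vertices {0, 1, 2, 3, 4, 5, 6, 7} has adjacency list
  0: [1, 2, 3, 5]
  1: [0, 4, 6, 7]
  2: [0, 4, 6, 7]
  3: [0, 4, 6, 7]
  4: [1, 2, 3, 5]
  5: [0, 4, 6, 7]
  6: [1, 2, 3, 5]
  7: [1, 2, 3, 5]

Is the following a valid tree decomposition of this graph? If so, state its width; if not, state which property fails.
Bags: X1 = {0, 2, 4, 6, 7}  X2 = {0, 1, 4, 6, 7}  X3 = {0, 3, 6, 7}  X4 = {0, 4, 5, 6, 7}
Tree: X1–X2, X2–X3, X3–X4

No — edge (4,3) lies in no bag.

A tree decomposition must satisfy three properties: every vertex lies in some bag; for every edge, both endpoints lie together in some bag; and for every vertex, the bags containing it form a connected subtree. Here edge (4,3) lies in no bag, so the decomposition is invalid.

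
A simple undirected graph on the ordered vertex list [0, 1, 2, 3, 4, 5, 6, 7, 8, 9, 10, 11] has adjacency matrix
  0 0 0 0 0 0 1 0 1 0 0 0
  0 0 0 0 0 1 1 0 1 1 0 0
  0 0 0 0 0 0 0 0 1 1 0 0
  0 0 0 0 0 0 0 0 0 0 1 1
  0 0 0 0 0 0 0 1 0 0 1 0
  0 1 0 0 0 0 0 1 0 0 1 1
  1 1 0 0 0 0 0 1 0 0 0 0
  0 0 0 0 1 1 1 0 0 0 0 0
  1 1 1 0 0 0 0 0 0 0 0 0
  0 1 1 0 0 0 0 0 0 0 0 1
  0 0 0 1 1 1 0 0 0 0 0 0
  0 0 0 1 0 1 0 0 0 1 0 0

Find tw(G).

A width-3 tree decomposition is:
Bags: B1 = {3, 4, 7, 10}  B2 = {3, 5, 7, 10}  B3 = {3, 5, 7, 11}  B4 = {5, 6, 7, 11}  B5 = {1, 5, 6, 11}  B6 = {1, 6, 9, 11}  B7 = {0, 1, 6, 9}  B8 = {0, 1, 8, 9}  B9 = {0, 2, 8, 9}
Tree: B1–B2, B2–B3, B3–B4, B4–B5, B5–B6, B6–B7, B7–B8, B8–B9
The largest bag has 4 vertices, giving width 3; this decomposition certifies tw(G) ≤ 3. For the lower bound: the 4 vertex sets {3,4,10}, {7}, {5}, {1,6,9,11} are disjoint, each induces a connected subgraph, and every pair is joined by at least one edge of G. Contracting each set to a single vertex therefore yields K_{4} as a minor, and since treewidth is minor-monotone, tw(G) ≥ tw(K_{4}) = 3. Therefore the treewidth is 3.

3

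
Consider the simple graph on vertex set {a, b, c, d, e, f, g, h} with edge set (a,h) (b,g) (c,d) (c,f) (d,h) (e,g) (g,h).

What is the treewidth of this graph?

1

A width-1 tree decomposition is:
Bags: B1 = {g, h}  B2 = {d, h}  B3 = {a, h}  B4 = {b, g}  B5 = {c, d}  B6 = {c, f}  B7 = {e, g}
Tree: B1–B2, B2–B3, B1–B4, B2–B5, B5–B6, B4–B7
Every bag has size at most 2, so the width is 2 − 1 = 1 and tw(G) ≤ 1. G has an edge, so its treewidth is at least 1. Hence tw(G) = 1 exactly.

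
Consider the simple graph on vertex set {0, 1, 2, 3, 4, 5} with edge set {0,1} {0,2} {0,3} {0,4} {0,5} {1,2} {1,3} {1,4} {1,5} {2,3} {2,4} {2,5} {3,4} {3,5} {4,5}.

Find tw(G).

A width-5 tree decomposition is:
Bags: B1 = {0, 1, 2, 3, 4, 5}
Tree: (single bag)
With just one bag of size 6, the width is 6 − 1 = 5, so tw(G) ≤ 5. For the lower bound, the 6 vertices {0, 1, 2, 3, 4, 5} are pairwise adjacent, and any tree decomposition puts a clique entirely inside one bag — forcing width ≥ 5. Hence tw(G) = 5 exactly.

5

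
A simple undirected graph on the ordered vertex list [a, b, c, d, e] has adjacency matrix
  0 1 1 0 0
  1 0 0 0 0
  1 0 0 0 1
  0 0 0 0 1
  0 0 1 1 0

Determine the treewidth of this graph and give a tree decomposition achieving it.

Every bag has size at most 2, so the width is 2 − 1 = 1 and tw(G) ≤ 1. Since G has at least one edge (e.g. b–a), it is not an edgeless graph, so tw(G) ≥ 1. The upper and lower bounds meet at 1, so that is the treewidth.

Treewidth 1.
Bags: B1 = {a, b}  B2 = {a, c}  B3 = {c, e}  B4 = {d, e}
Tree: B1–B2, B2–B3, B3–B4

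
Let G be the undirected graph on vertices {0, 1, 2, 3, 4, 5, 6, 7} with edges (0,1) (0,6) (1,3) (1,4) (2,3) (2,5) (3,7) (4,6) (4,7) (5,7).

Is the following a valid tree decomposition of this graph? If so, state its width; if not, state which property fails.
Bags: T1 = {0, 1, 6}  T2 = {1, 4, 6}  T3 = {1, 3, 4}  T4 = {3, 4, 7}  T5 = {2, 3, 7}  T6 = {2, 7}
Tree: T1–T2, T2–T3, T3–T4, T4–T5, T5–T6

No — vertex 5 appears in no bag.

A tree decomposition must satisfy three properties: every vertex lies in some bag; for every edge, both endpoints lie together in some bag; and for every vertex, the bags containing it form a connected subtree. Here vertex 5 appears in no bag, so the decomposition is invalid.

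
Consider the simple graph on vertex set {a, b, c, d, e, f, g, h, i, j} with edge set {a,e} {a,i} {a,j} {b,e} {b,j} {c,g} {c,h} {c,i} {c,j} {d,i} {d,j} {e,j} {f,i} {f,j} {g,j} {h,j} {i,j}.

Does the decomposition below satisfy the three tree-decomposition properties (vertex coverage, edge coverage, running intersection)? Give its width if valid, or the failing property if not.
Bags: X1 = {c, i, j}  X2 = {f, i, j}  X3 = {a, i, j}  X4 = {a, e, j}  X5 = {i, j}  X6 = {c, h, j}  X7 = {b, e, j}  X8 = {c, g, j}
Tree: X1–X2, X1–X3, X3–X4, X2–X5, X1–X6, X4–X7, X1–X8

No — vertex d appears in no bag.

A tree decomposition must satisfy three properties: every vertex lies in some bag; for every edge, both endpoints lie together in some bag; and for every vertex, the bags containing it form a connected subtree. Here vertex d appears in no bag, so the decomposition is invalid.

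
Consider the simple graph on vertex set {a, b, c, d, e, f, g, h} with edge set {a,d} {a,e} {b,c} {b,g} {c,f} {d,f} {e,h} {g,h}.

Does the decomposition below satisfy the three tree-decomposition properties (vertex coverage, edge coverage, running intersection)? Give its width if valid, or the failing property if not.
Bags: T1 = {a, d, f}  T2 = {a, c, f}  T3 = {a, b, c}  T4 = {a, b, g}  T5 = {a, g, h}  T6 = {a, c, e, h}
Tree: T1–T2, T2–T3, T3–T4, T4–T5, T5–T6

A tree decomposition must satisfy three properties: every vertex lies in some bag; for every edge, both endpoints lie together in some bag; and for every vertex, the bags containing it form a connected subtree. Here bags containing vertex c are not connected in the tree, so the decomposition is invalid.

No — bags containing vertex c are not connected in the tree.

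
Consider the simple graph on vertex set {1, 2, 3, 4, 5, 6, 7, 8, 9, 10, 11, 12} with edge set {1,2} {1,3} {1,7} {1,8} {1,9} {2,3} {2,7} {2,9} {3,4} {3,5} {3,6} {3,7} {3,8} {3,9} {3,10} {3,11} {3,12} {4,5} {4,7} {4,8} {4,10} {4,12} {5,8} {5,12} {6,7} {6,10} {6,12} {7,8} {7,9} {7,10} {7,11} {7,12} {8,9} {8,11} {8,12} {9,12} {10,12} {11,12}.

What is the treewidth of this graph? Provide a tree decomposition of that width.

Treewidth 4.
Bags: B1 = {3, 4, 7, 10, 12}  B2 = {3, 4, 7, 8, 12}  B3 = {3, 4, 5, 8, 12}  B4 = {3, 7, 8, 9, 12}  B5 = {1, 3, 7, 8, 9}  B6 = {3, 6, 7, 10, 12}  B7 = {3, 7, 8, 11, 12}  B8 = {1, 2, 3, 7, 9}
Tree: B1–B2, B2–B3, B2–B4, B4–B5, B1–B6, B2–B7, B5–B8

Every bag has size at most 5, so the width is 5 − 1 = 4 and tw(G) ≤ 4. For the lower bound, the 5 vertices {3, 4, 5, 8, 12} are pairwise adjacent, and any tree decomposition puts a clique entirely inside one bag — forcing width ≥ 4. Hence tw(G) = 4 exactly.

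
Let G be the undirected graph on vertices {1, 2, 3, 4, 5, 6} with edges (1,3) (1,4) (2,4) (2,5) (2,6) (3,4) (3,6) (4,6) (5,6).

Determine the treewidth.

2

A width-2 tree decomposition is:
Bags: B1 = {3, 4, 6}  B2 = {2, 4, 6}  B3 = {2, 5, 6}  B4 = {1, 3, 4}
Tree: B1–B2, B2–B3, B1–B4
The largest bag has 3 vertices, giving width 2; this decomposition certifies tw(G) ≤ 2. On the other hand G contains the 3-clique {2, 4, 6}. A clique must lie in a single bag of any decomposition, so no decomposition can have width below 2. Therefore the treewidth is 2.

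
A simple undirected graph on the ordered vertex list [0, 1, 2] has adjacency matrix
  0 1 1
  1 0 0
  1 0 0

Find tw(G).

1

A width-1 tree decomposition is:
Bags: B1 = {0, 1}  B2 = {0, 2}
Tree: B1–B2
The largest bag has 2 vertices, giving width 1; this decomposition certifies tw(G) ≤ 1. Since G has at least one edge (e.g. 0–1), it is not an edgeless graph, so tw(G) ≥ 1. Therefore the treewidth is 1.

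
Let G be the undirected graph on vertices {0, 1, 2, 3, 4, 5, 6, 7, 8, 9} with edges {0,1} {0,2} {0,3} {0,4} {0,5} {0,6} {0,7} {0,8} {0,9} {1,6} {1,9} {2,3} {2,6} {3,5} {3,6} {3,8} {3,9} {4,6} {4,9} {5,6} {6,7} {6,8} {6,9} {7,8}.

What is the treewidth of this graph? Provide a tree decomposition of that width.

The largest bag has 4 vertices, giving width 3; this decomposition certifies tw(G) ≤ 3. Conversely, {0, 1, 6, 9} is a clique of size 4, and the vertices of any clique must share a bag in every tree decomposition; so some bag has ≥ 4 vertices and tw(G) ≥ 3. Hence tw(G) = 3 exactly.

Treewidth 3.
One such decomposition:
Bags: B1 = {0, 3, 5, 6}  B2 = {0, 3, 6, 9}  B3 = {0, 3, 6, 8}  B4 = {0, 1, 6, 9}  B5 = {0, 6, 7, 8}  B6 = {0, 2, 3, 6}  B7 = {0, 4, 6, 9}
Tree: B1–B2, B1–B3, B2–B4, B3–B5, B3–B6, B4–B7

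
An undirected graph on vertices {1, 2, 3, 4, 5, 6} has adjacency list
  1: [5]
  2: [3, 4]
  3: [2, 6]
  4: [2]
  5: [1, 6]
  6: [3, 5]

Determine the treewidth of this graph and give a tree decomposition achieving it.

Every bag has size at most 2, so the width is 2 − 1 = 1 and tw(G) ≤ 1. G has an edge, so its treewidth is at least 1. The upper and lower bounds meet at 1, so that is the treewidth.

Treewidth 1.
One such decomposition:
Bags: B1 = {2, 4}  B2 = {2, 3}  B3 = {3, 6}  B4 = {5, 6}  B5 = {1, 5}
Tree: B1–B2, B2–B3, B3–B4, B4–B5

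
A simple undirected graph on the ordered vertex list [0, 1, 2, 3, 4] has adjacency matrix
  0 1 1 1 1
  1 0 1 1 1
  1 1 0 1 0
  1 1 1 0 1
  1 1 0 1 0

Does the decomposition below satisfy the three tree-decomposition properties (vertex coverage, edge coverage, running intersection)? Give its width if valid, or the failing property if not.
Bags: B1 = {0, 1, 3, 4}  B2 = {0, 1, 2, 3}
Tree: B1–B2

Every vertex of G appears in some bag (union = {0, 1, 2, 3, 4}); every edge is covered by a bag; and for each vertex v the set of bags containing v is connected in the bag tree. The decomposition is therefore valid. The largest bag has 4 vertices, so the width is 3.

Yes; width 3.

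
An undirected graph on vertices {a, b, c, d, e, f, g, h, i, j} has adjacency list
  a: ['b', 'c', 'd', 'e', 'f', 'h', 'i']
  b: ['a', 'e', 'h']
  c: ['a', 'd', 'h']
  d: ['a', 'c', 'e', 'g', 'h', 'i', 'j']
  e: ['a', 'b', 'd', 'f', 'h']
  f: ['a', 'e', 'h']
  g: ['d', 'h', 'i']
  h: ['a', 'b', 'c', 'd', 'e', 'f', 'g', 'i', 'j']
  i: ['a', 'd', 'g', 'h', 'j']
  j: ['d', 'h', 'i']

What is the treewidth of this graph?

A width-3 tree decomposition is:
Bags: B1 = {a, d, h, i}  B2 = {a, d, e, h}  B3 = {a, e, f, h}  B4 = {a, b, e, h}  B5 = {a, c, d, h}  B6 = {d, g, h, i}  B7 = {d, h, i, j}
Tree: B1–B2, B2–B3, B3–B4, B1–B5, B1–B6, B6–B7
Each bag holds 4 vertices, so the decomposition has width 3, which upper-bounds the treewidth. On the other hand G contains the 4-clique {a, d, e, h}. A clique must lie in a single bag of any decomposition, so no decomposition can have width below 3. Hence tw(G) = 3 exactly.

3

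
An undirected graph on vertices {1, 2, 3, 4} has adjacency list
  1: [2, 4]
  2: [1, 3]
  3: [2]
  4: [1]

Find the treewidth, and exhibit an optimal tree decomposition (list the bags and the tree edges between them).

The largest bag has 2 vertices, giving width 1; this decomposition certifies tw(G) ≤ 1. G has an edge, so its treewidth is at least 1. Combining the bounds, tw(G) = 1.

Treewidth 1.
One such decomposition:
Bags: B1 = {2, 3}  B2 = {1, 2}  B3 = {1, 4}
Tree: B1–B2, B2–B3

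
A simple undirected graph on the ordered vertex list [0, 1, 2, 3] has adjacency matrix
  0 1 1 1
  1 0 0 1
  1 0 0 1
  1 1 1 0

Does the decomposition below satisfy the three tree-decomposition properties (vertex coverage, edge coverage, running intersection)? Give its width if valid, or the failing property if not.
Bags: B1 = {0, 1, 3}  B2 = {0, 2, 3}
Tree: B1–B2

Yes; width 2.

Every vertex of G appears in some bag (union = {0, 1, 2, 3}); every edge is covered by a bag; and for each vertex v the set of bags containing v is connected in the bag tree. The decomposition is therefore valid. The largest bag has 3 vertices, so the width is 2.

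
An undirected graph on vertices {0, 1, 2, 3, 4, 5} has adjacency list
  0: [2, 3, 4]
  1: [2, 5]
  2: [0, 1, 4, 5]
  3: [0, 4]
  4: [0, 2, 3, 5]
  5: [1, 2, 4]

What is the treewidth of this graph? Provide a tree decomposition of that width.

Treewidth 2.
One such decomposition:
Bags: B1 = {0, 2, 4}  B2 = {0, 3, 4}  B3 = {2, 4, 5}  B4 = {1, 2, 5}
Tree: B1–B2, B1–B3, B3–B4

The largest bag has 3 vertices, giving width 2; this decomposition certifies tw(G) ≤ 2. Conversely, {1, 2, 5} is a clique of size 3, and the vertices of any clique must share a bag in every tree decomposition; so some bag has ≥ 3 vertices and tw(G) ≥ 2. Hence tw(G) = 2 exactly.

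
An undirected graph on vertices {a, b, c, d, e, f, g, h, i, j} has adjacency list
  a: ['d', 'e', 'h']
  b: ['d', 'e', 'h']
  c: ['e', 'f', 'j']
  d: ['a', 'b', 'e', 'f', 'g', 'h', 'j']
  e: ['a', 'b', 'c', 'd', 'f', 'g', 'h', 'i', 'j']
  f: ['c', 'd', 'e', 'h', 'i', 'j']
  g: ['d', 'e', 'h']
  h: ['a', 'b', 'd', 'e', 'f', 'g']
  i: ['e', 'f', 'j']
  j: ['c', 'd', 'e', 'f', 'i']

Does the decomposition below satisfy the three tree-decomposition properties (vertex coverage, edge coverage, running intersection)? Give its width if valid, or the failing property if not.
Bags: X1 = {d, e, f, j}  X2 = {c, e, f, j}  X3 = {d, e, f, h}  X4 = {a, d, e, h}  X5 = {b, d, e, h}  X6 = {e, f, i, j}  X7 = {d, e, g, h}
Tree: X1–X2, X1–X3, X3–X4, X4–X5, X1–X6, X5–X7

Yes; width 3.

Every vertex of G appears in some bag (union = {a, b, c, d, e, f, g, h, i, j}); every edge is covered by a bag; and for each vertex v the set of bags containing v is connected in the bag tree. The decomposition is therefore valid. The largest bag has 4 vertices, so the width is 3.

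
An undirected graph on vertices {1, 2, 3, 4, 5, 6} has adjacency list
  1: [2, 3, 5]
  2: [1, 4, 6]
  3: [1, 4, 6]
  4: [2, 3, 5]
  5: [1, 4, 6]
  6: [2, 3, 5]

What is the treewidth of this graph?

A width-3 tree decomposition is:
Bags: B1 = {1, 2, 3, 5}  B2 = {2, 3, 5, 6}  B3 = {2, 3, 4, 5}
Tree: B1–B2, B2–B3
Each bag holds 4 vertices, so the decomposition has width 3, which upper-bounds the treewidth. For the lower bound: the 4 vertex sets {1,3}, {5,6}, {2}, {4} are disjoint, each induces a connected subgraph, and every pair is joined by at least one edge of G. Contracting each set to a single vertex therefore yields K_{4} as a minor, and since treewidth is minor-monotone, tw(G) ≥ tw(K_{4}) = 3. The upper and lower bounds meet at 3, so that is the treewidth.

3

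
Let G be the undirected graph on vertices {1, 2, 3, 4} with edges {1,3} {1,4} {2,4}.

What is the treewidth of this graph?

1

A width-1 tree decomposition is:
Bags: B1 = {1, 4}  B2 = {1, 3}  B3 = {2, 4}
Tree: B1–B2, B1–B3
Every bag has size at most 2, so the width is 2 − 1 = 1 and tw(G) ≤ 1. Any graph with an edge has treewidth ≥ 1, and G has the edge 1–4. The upper and lower bounds meet at 1, so that is the treewidth.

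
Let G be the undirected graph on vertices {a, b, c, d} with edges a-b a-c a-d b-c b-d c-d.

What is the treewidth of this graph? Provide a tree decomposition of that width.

A single bag containing all 4 vertices is trivially a valid decomposition of width 3. For the lower bound, the 4 vertices {a, b, c, d} are pairwise adjacent, and any tree decomposition puts a clique entirely inside one bag — forcing width ≥ 3. The upper and lower bounds meet at 3, so that is the treewidth.

Treewidth 3.
One optimal decomposition is:
Bags: B1 = {a, b, c, d}
Tree: (single bag)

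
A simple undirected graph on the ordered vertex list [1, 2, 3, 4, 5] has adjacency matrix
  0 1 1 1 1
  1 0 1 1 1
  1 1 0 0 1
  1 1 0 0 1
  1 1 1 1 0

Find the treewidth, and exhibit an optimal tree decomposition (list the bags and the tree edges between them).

The largest bag has 4 vertices, giving width 3; this decomposition certifies tw(G) ≤ 3. On the other hand G contains the 4-clique {1, 2, 3, 5}. A clique must lie in a single bag of any decomposition, so no decomposition can have width below 3. Hence tw(G) = 3 exactly.

Treewidth 3.
One such decomposition:
Bags: B1 = {1, 2, 4, 5}  B2 = {1, 2, 3, 5}
Tree: B1–B2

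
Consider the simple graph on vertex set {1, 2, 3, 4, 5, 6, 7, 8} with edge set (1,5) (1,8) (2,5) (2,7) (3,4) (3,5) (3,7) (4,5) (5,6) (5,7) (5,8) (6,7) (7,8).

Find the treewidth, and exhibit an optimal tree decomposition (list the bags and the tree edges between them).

Treewidth 2.
One optimal decomposition is:
Bags: B1 = {2, 5, 7}  B2 = {3, 5, 7}  B3 = {5, 7, 8}  B4 = {3, 4, 5}  B5 = {1, 5, 8}  B6 = {5, 6, 7}
Tree: B1–B2, B2–B3, B2–B4, B3–B5, B3–B6

The largest bag has 3 vertices, giving width 2; this decomposition certifies tw(G) ≤ 2. Conversely, {1, 5, 8} is a clique of size 3, and the vertices of any clique must share a bag in every tree decomposition; so some bag has ≥ 3 vertices and tw(G) ≥ 2. The upper and lower bounds meet at 2, so that is the treewidth.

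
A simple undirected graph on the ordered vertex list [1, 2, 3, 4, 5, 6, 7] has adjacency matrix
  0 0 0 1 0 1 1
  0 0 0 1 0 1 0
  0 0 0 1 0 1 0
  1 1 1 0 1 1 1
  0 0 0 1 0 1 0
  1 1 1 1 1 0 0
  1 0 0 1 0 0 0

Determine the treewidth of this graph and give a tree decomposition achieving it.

Treewidth 2.
One optimal decomposition is:
Bags: B1 = {1, 4, 7}  B2 = {1, 4, 6}  B3 = {3, 4, 6}  B4 = {2, 4, 6}  B5 = {4, 5, 6}
Tree: B1–B2, B2–B3, B3–B4, B2–B5

Each bag holds 3 vertices, so the decomposition has width 2, which upper-bounds the treewidth. For the lower bound, the 3 vertices {1, 4, 6} are pairwise adjacent, and any tree decomposition puts a clique entirely inside one bag — forcing width ≥ 2. The upper and lower bounds meet at 2, so that is the treewidth.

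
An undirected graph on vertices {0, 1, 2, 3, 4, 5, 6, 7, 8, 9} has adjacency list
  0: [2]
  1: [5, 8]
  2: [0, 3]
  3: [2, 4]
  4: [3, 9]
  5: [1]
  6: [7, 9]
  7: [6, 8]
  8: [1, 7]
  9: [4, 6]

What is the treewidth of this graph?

1

A width-1 tree decomposition is:
Bags: B1 = {0, 2}  B2 = {2, 3}  B3 = {3, 4}  B4 = {4, 9}  B5 = {6, 9}  B6 = {6, 7}  B7 = {7, 8}  B8 = {1, 8}  B9 = {1, 5}
Tree: B1–B2, B2–B3, B3–B4, B4–B5, B5–B6, B6–B7, B7–B8, B8–B9
Every bag has size at most 2, so the width is 2 − 1 = 1 and tw(G) ≤ 1. Any graph with an edge has treewidth ≥ 1, and G has the edge 0–2. The upper and lower bounds meet at 1, so that is the treewidth.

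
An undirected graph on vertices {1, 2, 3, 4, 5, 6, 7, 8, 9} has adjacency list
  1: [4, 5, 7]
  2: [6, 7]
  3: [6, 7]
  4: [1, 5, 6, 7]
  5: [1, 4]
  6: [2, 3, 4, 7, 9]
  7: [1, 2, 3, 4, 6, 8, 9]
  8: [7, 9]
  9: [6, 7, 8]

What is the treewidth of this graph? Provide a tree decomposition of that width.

Treewidth 2.
One optimal decomposition is:
Bags: B1 = {6, 7, 9}  B2 = {7, 8, 9}  B3 = {4, 6, 7}  B4 = {1, 4, 7}  B5 = {1, 4, 5}  B6 = {2, 6, 7}  B7 = {3, 6, 7}
Tree: B1–B2, B1–B3, B3–B4, B4–B5, B1–B6, B1–B7

Every bag has size at most 3, so the width is 3 − 1 = 2 and tw(G) ≤ 2. On the other hand G contains the 3-clique {1, 4, 5}. A clique must lie in a single bag of any decomposition, so no decomposition can have width below 2. Therefore the treewidth is 2.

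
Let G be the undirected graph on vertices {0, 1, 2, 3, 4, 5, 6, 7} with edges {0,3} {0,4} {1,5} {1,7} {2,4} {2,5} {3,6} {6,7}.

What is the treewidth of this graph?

2

A width-2 tree decomposition is:
Bags: B1 = {1, 6, 7}  B2 = {1, 5, 6}  B3 = {2, 5, 6}  B4 = {2, 4, 6}  B5 = {0, 4, 6}  B6 = {0, 3, 6}
Tree: B1–B2, B2–B3, B3–B4, B4–B5, B5–B6
Each bag holds 3 vertices, so the decomposition has width 2, which upper-bounds the treewidth. Since 6–7–1–5–2–4–0–3–6 is a cycle in G, G is not acyclic. Forests are exactly the graphs of treewidth ≤ 1, so tw(G) ≥ 2. The upper and lower bounds meet at 2, so that is the treewidth.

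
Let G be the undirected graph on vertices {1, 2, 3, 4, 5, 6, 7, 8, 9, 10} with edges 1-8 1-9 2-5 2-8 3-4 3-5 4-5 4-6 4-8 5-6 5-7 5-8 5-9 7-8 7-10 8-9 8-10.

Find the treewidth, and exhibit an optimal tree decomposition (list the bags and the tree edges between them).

The largest bag has 3 vertices, giving width 2; this decomposition certifies tw(G) ≤ 2. On the other hand G contains the 3-clique {1, 8, 9}. A clique must lie in a single bag of any decomposition, so no decomposition can have width below 2. The upper and lower bounds meet at 2, so that is the treewidth.

Treewidth 2.
One such decomposition:
Bags: B1 = {5, 7, 8}  B2 = {4, 5, 8}  B3 = {5, 8, 9}  B4 = {3, 4, 5}  B5 = {1, 8, 9}  B6 = {7, 8, 10}  B7 = {2, 5, 8}  B8 = {4, 5, 6}
Tree: B1–B2, B2–B3, B2–B4, B3–B5, B1–B6, B1–B7, B2–B8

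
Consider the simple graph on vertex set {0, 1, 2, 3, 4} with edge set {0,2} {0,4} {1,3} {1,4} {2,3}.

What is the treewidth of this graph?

2

A width-2 tree decomposition is:
Bags: B1 = {0, 1, 4}  B2 = {0, 1, 2}  B3 = {1, 2, 3}
Tree: B1–B2, B2–B3
Every bag has size at most 3, so the width is 3 − 1 = 2 and tw(G) ≤ 2. The edges 1–4–0–2–3–1 form a cycle, so G is not a tree and its treewidth is at least 2. Therefore the treewidth is 2.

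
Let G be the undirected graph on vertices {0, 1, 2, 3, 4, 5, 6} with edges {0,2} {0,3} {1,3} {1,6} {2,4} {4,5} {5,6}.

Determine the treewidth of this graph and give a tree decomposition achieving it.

The largest bag has 3 vertices, giving width 2; this decomposition certifies tw(G) ≤ 2. For the lower bound, G contains the cycle 2–4–5–6–1–3–0–2, so G is not a forest; only forests have treewidth ≤ 1, hence tw(G) ≥ 2. Hence tw(G) = 2 exactly.

Treewidth 2.
One optimal decomposition is:
Bags: B1 = {2, 4, 5}  B2 = {2, 5, 6}  B3 = {1, 2, 6}  B4 = {1, 2, 3}  B5 = {0, 2, 3}
Tree: B1–B2, B2–B3, B3–B4, B4–B5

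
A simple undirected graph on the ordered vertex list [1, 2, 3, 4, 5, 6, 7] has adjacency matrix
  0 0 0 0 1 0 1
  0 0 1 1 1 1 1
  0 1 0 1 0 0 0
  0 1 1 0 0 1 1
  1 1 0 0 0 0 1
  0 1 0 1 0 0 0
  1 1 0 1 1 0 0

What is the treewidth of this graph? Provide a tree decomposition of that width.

Treewidth 2.
Bags: B1 = {2, 4, 7}  B2 = {2, 4, 6}  B3 = {2, 5, 7}  B4 = {2, 3, 4}  B5 = {1, 5, 7}
Tree: B1–B2, B1–B3, B1–B4, B3–B5

The largest bag has 3 vertices, giving width 2; this decomposition certifies tw(G) ≤ 2. Conversely, {1, 5, 7} is a clique of size 3, and the vertices of any clique must share a bag in every tree decomposition; so some bag has ≥ 3 vertices and tw(G) ≥ 2. Combining the bounds, tw(G) = 2.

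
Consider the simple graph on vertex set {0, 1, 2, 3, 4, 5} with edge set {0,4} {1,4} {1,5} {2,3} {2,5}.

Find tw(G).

1

A width-1 tree decomposition is:
Bags: B1 = {2, 3}  B2 = {2, 5}  B3 = {1, 5}  B4 = {1, 4}  B5 = {0, 4}
Tree: B1–B2, B2–B3, B3–B4, B4–B5
Each bag holds 2 vertices, so the decomposition has width 1, which upper-bounds the treewidth. Any graph with an edge has treewidth ≥ 1, and G has the edge 3–2. Combining the bounds, tw(G) = 1.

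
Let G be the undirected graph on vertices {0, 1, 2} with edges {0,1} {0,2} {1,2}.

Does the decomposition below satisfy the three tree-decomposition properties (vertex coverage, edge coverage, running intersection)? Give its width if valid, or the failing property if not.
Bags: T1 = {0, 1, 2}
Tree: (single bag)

Yes; width 2.

Vertex coverage: the bags together contain {0, 1, 2}, the full vertex set. Edge coverage: each edge of G has both endpoints in at least one bag. Running intersection: for every vertex, the bags containing it form a connected subtree. All three properties hold, so this is a valid tree decomposition of width max|bag| − 1 = 2, and hence tw(G) ≤ 2.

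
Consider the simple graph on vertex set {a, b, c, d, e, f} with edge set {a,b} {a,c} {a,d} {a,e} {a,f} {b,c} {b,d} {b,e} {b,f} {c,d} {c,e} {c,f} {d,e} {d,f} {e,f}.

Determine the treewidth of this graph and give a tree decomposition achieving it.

Treewidth 5.
Bags: B1 = {a, b, c, d, e, f}
Tree: (single bag)

With just one bag of size 6, the width is 6 − 1 = 5, so tw(G) ≤ 5. On the other hand G contains the 6-clique {a, b, c, d, e, f}. A clique must lie in a single bag of any decomposition, so no decomposition can have width below 5. The upper and lower bounds meet at 5, so that is the treewidth.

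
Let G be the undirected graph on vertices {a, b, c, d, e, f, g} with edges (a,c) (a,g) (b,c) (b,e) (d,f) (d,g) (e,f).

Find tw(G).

2

A width-2 tree decomposition is:
Bags: B1 = {a, c, g}  B2 = {c, d, g}  B3 = {c, d, f}  B4 = {c, e, f}  B5 = {b, c, e}
Tree: B1–B2, B2–B3, B3–B4, B4–B5
Every bag has size at most 3, so the width is 3 − 1 = 2 and tw(G) ≤ 2. For the lower bound, G contains the cycle c–a–g–d–f–e–b–c, so G is not a forest; only forests have treewidth ≤ 1, hence tw(G) ≥ 2. Hence tw(G) = 2 exactly.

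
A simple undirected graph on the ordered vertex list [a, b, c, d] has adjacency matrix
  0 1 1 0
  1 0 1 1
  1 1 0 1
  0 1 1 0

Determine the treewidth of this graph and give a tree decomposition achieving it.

Each bag holds 3 vertices, so the decomposition has width 2, which upper-bounds the treewidth. Conversely, {b, c, d} is a clique of size 3, and the vertices of any clique must share a bag in every tree decomposition; so some bag has ≥ 3 vertices and tw(G) ≥ 2. Combining the bounds, tw(G) = 2.

Treewidth 2.
One optimal decomposition is:
Bags: B1 = {b, c, d}  B2 = {a, b, c}
Tree: B1–B2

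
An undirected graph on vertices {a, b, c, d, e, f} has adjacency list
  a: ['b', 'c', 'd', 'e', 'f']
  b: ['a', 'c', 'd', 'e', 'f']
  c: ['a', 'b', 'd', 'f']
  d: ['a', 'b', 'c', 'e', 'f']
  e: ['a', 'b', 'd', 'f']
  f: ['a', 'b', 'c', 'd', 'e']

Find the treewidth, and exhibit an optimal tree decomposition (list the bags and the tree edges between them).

Every bag has size at most 5, so the width is 5 − 1 = 4 and tw(G) ≤ 4. For the lower bound, the 5 vertices {a, b, d, e, f} are pairwise adjacent, and any tree decomposition puts a clique entirely inside one bag — forcing width ≥ 4. Combining the bounds, tw(G) = 4.

Treewidth 4.
One optimal decomposition is:
Bags: B1 = {a, b, c, d, f}  B2 = {a, b, d, e, f}
Tree: B1–B2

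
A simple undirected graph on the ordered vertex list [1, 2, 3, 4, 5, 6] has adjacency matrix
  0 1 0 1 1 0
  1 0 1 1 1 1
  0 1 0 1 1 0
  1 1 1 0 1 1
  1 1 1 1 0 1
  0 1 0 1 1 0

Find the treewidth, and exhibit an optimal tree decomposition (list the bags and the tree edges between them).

Each bag holds 4 vertices, so the decomposition has width 3, which upper-bounds the treewidth. Conversely, {1, 2, 4, 5} is a clique of size 4, and the vertices of any clique must share a bag in every tree decomposition; so some bag has ≥ 4 vertices and tw(G) ≥ 3. Hence tw(G) = 3 exactly.

Treewidth 3.
One optimal decomposition is:
Bags: B1 = {1, 2, 4, 5}  B2 = {2, 4, 5, 6}  B3 = {2, 3, 4, 5}
Tree: B1–B2, B2–B3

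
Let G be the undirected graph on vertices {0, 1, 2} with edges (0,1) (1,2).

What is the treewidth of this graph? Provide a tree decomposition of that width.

Every bag has size at most 2, so the width is 2 − 1 = 1 and tw(G) ≤ 1. Since G has at least one edge (e.g. 1–0), it is not an edgeless graph, so tw(G) ≥ 1. Therefore the treewidth is 1.

Treewidth 1.
Bags: B1 = {0, 1}  B2 = {1, 2}
Tree: B1–B2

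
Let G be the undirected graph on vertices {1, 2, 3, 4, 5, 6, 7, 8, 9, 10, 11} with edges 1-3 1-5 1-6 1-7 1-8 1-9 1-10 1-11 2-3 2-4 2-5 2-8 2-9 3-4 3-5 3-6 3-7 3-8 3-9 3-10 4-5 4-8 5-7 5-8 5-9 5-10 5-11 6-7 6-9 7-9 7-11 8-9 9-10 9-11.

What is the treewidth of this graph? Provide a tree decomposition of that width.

Each bag holds 5 vertices, so the decomposition has width 4, which upper-bounds the treewidth. For the lower bound, the 5 vertices {1, 5, 7, 9, 11} are pairwise adjacent, and any tree decomposition puts a clique entirely inside one bag — forcing width ≥ 4. Therefore the treewidth is 4.

Treewidth 4.
Bags: B1 = {1, 3, 5, 8, 9}  B2 = {2, 3, 5, 8, 9}  B3 = {1, 3, 5, 7, 9}  B4 = {1, 3, 6, 7, 9}  B5 = {1, 5, 7, 9, 11}  B6 = {1, 3, 5, 9, 10}  B7 = {2, 3, 4, 5, 8}
Tree: B1–B2, B1–B3, B3–B4, B3–B5, B3–B6, B2–B7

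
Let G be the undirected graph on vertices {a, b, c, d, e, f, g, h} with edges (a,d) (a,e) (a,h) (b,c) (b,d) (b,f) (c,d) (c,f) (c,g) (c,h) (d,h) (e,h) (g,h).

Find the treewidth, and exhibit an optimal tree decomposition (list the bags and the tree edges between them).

Each bag holds 3 vertices, so the decomposition has width 2, which upper-bounds the treewidth. On the other hand G contains the 3-clique {c, d, h}. A clique must lie in a single bag of any decomposition, so no decomposition can have width below 2. Therefore the treewidth is 2.

Treewidth 2.
One optimal decomposition is:
Bags: B1 = {b, c, d}  B2 = {c, d, h}  B3 = {a, d, h}  B4 = {b, c, f}  B5 = {c, g, h}  B6 = {a, e, h}
Tree: B1–B2, B2–B3, B1–B4, B2–B5, B3–B6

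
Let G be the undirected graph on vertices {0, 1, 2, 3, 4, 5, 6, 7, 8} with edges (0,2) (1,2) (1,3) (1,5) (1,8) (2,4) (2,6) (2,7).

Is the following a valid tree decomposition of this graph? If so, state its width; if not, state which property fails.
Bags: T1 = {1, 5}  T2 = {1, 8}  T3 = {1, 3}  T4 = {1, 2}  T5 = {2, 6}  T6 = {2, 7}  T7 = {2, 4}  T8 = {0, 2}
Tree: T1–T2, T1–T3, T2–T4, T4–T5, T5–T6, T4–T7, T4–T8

Yes; width 1.

Checking the three conditions: (i) the bags cover all of {0, 1, 2, 3, 4, 5, 6, 7, 8}; (ii) for each edge, some bag contains both endpoints; (iii) the bags containing any fixed vertex form a subtree. All hold, so the decomposition is valid with width 2 − 1 = 1.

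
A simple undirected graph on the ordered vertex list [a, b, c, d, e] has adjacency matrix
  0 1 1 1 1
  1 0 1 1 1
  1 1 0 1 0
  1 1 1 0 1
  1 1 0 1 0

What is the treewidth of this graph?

A width-3 tree decomposition is:
Bags: B1 = {a, b, d, e}  B2 = {a, b, c, d}
Tree: B1–B2
The largest bag has 4 vertices, giving width 3; this decomposition certifies tw(G) ≤ 3. For the lower bound, the 4 vertices {a, b, d, e} are pairwise adjacent, and any tree decomposition puts a clique entirely inside one bag — forcing width ≥ 3. Combining the bounds, tw(G) = 3.

3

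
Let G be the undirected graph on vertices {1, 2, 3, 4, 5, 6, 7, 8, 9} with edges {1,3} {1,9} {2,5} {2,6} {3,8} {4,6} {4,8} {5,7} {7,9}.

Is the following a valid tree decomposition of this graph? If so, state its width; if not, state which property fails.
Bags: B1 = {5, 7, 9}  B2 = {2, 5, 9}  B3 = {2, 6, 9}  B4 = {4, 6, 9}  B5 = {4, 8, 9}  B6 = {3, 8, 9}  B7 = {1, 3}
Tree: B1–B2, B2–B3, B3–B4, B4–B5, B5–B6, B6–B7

A tree decomposition must satisfy three properties: every vertex lies in some bag; for every edge, both endpoints lie together in some bag; and for every vertex, the bags containing it form a connected subtree. Here edge (9,1) lies in no bag, so the decomposition is invalid.

No — edge (9,1) lies in no bag.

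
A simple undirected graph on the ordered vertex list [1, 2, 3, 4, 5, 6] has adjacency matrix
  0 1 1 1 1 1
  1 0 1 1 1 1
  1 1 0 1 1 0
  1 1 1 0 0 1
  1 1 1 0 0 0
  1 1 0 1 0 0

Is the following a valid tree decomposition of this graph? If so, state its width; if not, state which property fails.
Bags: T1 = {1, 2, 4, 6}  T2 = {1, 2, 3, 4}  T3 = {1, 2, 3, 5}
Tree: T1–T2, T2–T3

Checking the three conditions: (i) the bags cover all of {1, 2, 3, 4, 5, 6}; (ii) for each edge, some bag contains both endpoints; (iii) the bags containing any fixed vertex form a subtree. All hold, so the decomposition is valid with width 4 − 1 = 3.

Yes; width 3.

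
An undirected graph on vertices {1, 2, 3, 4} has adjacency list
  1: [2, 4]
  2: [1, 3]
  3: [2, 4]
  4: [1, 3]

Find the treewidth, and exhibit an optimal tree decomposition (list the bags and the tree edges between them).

Treewidth 2.
Bags: B1 = {1, 2, 4}  B2 = {2, 3, 4}
Tree: B1–B2

Each bag holds 3 vertices, so the decomposition has width 2, which upper-bounds the treewidth. Since 2–1–4–3–2 is a cycle in G, G is not acyclic. Forests are exactly the graphs of treewidth ≤ 1, so tw(G) ≥ 2. Therefore the treewidth is 2.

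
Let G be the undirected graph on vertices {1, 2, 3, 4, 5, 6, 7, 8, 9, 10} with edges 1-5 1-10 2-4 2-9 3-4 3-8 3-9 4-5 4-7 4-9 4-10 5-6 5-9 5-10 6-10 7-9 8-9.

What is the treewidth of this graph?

2

A width-2 tree decomposition is:
Bags: B1 = {4, 5, 9}  B2 = {3, 4, 9}  B3 = {4, 5, 10}  B4 = {3, 8, 9}  B5 = {1, 5, 10}  B6 = {4, 7, 9}  B7 = {5, 6, 10}  B8 = {2, 4, 9}
Tree: B1–B2, B1–B3, B2–B4, B3–B5, B2–B6, B3–B7, B1–B8
The largest bag has 3 vertices, giving width 2; this decomposition certifies tw(G) ≤ 2. Conversely, {3, 8, 9} is a clique of size 3, and the vertices of any clique must share a bag in every tree decomposition; so some bag has ≥ 3 vertices and tw(G) ≥ 2. Therefore the treewidth is 2.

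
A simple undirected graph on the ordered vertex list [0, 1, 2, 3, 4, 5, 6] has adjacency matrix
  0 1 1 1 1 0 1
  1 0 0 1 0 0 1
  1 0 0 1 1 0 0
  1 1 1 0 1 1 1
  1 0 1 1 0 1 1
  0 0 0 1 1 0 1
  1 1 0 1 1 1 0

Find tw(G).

3

A width-3 tree decomposition is:
Bags: B1 = {0, 3, 4, 6}  B2 = {0, 2, 3, 4}  B3 = {0, 1, 3, 6}  B4 = {3, 4, 5, 6}
Tree: B1–B2, B1–B3, B1–B4
Each bag holds 4 vertices, so the decomposition has width 3, which upper-bounds the treewidth. Conversely, {0, 1, 3, 6} is a clique of size 4, and the vertices of any clique must share a bag in every tree decomposition; so some bag has ≥ 4 vertices and tw(G) ≥ 3. Therefore the treewidth is 3.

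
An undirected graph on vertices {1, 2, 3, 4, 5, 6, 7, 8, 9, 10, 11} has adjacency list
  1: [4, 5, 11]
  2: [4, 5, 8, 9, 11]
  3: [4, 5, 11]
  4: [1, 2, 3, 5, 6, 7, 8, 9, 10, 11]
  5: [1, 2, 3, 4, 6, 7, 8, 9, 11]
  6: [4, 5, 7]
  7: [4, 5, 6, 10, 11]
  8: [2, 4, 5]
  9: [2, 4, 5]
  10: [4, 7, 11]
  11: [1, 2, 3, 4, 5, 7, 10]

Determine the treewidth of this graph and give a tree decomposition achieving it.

Every bag has size at most 4, so the width is 4 − 1 = 3 and tw(G) ≤ 3. Conversely, {4, 7, 10, 11} is a clique of size 4, and the vertices of any clique must share a bag in every tree decomposition; so some bag has ≥ 4 vertices and tw(G) ≥ 3. Combining the bounds, tw(G) = 3.

Treewidth 3.
One such decomposition:
Bags: B1 = {4, 5, 7, 11}  B2 = {2, 4, 5, 11}  B3 = {1, 4, 5, 11}  B4 = {2, 4, 5, 9}  B5 = {2, 4, 5, 8}  B6 = {3, 4, 5, 11}  B7 = {4, 7, 10, 11}  B8 = {4, 5, 6, 7}
Tree: B1–B2, B2–B3, B2–B4, B4–B5, B3–B6, B1–B7, B1–B8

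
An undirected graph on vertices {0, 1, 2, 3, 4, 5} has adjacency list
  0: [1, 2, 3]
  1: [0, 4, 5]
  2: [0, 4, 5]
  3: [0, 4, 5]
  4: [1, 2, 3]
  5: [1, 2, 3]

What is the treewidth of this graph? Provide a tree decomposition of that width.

Treewidth 3.
One optimal decomposition is:
Bags: B1 = {0, 2, 4, 5}  B2 = {0, 1, 4, 5}  B3 = {0, 3, 4, 5}
Tree: B1–B2, B2–B3

Every bag has size at most 4, so the width is 4 − 1 = 3 and tw(G) ≤ 3. For the lower bound: the 4 vertex sets {2,4}, {0,1}, {5}, {3} are disjoint, each induces a connected subgraph, and every pair is joined by at least one edge of G. Contracting each set to a single vertex therefore yields K_{4} as a minor, and since treewidth is minor-monotone, tw(G) ≥ tw(K_{4}) = 3. Combining the bounds, tw(G) = 3.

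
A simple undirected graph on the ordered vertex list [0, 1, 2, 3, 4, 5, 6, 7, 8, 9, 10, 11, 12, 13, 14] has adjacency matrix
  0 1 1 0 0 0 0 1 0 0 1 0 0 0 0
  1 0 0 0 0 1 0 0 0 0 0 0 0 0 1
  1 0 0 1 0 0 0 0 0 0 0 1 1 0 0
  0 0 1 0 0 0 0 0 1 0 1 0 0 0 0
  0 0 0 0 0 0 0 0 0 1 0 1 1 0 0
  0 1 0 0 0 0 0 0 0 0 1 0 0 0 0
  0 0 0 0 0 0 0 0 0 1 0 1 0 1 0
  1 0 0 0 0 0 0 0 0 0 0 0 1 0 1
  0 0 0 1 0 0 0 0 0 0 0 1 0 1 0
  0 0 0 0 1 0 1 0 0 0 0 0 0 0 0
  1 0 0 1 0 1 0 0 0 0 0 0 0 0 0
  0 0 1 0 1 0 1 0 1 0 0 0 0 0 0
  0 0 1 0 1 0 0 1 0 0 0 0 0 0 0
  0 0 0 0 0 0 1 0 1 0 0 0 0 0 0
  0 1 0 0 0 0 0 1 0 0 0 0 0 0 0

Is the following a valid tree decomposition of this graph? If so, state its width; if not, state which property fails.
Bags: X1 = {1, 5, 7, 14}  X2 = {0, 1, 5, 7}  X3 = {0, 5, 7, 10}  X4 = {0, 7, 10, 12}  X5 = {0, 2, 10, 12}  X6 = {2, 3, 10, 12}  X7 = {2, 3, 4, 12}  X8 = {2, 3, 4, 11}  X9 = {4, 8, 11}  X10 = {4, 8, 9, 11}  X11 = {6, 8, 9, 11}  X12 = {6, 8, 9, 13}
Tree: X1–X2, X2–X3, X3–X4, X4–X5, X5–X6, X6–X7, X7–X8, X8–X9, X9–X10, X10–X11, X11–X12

A tree decomposition must satisfy three properties: every vertex lies in some bag; for every edge, both endpoints lie together in some bag; and for every vertex, the bags containing it form a connected subtree. Here edge (3,8) lies in no bag, so the decomposition is invalid.

No — edge (3,8) lies in no bag.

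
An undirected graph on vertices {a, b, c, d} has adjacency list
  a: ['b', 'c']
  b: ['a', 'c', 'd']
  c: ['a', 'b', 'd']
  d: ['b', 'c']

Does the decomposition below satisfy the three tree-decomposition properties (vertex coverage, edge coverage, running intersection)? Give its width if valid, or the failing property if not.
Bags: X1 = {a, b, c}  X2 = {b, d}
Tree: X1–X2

No — edge (c,d) lies in no bag.

A tree decomposition must satisfy three properties: every vertex lies in some bag; for every edge, both endpoints lie together in some bag; and for every vertex, the bags containing it form a connected subtree. Here edge (c,d) lies in no bag, so the decomposition is invalid.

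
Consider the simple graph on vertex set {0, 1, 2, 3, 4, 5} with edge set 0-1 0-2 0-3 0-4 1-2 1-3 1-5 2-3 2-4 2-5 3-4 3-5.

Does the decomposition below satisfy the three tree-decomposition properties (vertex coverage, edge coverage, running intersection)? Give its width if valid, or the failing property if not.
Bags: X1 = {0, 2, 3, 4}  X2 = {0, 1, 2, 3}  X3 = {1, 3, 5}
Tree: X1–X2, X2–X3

No — edge (2,5) lies in no bag.

A tree decomposition must satisfy three properties: every vertex lies in some bag; for every edge, both endpoints lie together in some bag; and for every vertex, the bags containing it form a connected subtree. Here edge (2,5) lies in no bag, so the decomposition is invalid.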